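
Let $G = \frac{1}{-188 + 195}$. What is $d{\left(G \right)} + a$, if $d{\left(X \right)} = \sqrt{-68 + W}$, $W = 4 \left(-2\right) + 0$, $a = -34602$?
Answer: $-34602 + 2 i \sqrt{19} \approx -34602.0 + 8.7178 i$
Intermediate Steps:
$W = -8$ ($W = -8 + 0 = -8$)
$G = \frac{1}{7} \approx 0.14286$
$d{\left(X \right)} = 2 i \sqrt{19}$ ($d{\left(X \right)} = \sqrt{-68 - 8} = \sqrt{-76} = 2 i \sqrt{19}$)
$d{\left(G \right)} + a = 2 i \sqrt{19} - 34602 = -34602 + 2 i \sqrt{19}$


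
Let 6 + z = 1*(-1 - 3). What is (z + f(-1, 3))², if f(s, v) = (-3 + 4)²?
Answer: 81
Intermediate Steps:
f(s, v) = 1 (f(s, v) = 1² = 1)
z = -10 (z = -6 + 1*(-1 - 3) = -6 + 1*(-4) = -6 - 4 = -10)
(z + f(-1, 3))² = (-10 + 1)² = (-9)² = 81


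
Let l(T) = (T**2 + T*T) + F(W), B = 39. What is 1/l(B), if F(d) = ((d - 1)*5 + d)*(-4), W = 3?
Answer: 1/2990 ≈ 0.00033445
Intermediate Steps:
F(d) = 20 - 24*d (F(d) = ((-1 + d)*5 + d)*(-4) = ((-5 + 5*d) + d)*(-4) = (-5 + 6*d)*(-4) = 20 - 24*d)
l(T) = -52 + 2*T**2 (l(T) = (T**2 + T*T) + (20 - 24*3) = (T**2 + T**2) + (20 - 72) = 2*T**2 - 52 = -52 + 2*T**2)
1/l(B) = 1/(-52 + 2*39**2) = 1/(-52 + 2*1521) = 1/(-52 + 3042) = 1/2990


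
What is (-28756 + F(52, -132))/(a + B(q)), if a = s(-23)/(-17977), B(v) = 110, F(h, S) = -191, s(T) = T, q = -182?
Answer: -520380219/1977493 ≈ -263.15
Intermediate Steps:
a = 23/17977 (a = -23/(-17977) = -23*(-1/17977) = 23/17977 ≈ 0.0012794)
(-28756 + F(52, -132))/(a + B(q)) = (-28756 - 191)/(23/17977 + 110) = -28947/1977493/17977 = -28947*17977/1977493 = -520380219/1977493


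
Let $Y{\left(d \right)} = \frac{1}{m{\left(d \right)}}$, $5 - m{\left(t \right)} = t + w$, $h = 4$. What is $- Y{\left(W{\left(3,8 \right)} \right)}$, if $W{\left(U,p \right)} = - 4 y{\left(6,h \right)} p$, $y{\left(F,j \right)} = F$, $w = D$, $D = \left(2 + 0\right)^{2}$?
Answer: $- \frac{1}{193} \approx -0.0051813$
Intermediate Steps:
$D = 4$ ($D = 2^{2} = 4$)
$w = 4$
$W{\left(U,p \right)} = - 24 p$ ($W{\left(U,p \right)} = \left(-4\right) 6 p = - 24 p$)
$m{\left(t \right)} = 1 - t$ ($m{\left(t \right)} = 5 - \left(t + 4\right) = 5 - \left(4 + t\right) = 1 - t$)
$Y{\left(d \right)} = \frac{1}{1 - d}$
$- Y{\left(W{\left(3,8 \right)} \right)} = - \frac{-1}{-1 - 192} = - \frac{-1}{-193} = - \frac{\left(-1\right) \left(-1\right)}{193} = \left(-1\right) \frac{1}{193} = - \frac{1}{193}$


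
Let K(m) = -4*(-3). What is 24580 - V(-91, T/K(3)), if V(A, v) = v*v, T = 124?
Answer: 220259/9 ≈ 24473.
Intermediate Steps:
K(m) = 12
V(A, v) = v²
24580 - V(-91, T/K(3)) = 24580 - (124/12)² = 24580 - (124*(1/12))² = 24580 - (31/3)² = 24580 - 1*961/9 = 24580 - 961/9 = 220259/9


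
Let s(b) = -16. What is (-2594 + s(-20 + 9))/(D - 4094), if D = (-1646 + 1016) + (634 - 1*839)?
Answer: 870/1643 ≈ 0.52952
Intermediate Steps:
D = -835 (D = -630 + (634 - 839) = -630 - 205 = -835)
(-2594 + s(-20 + 9))/(D - 4094) = (-2594 - 16)/(-835 - 4094) = -2610/(-4929) = -2610*(-1/4929) = 870/1643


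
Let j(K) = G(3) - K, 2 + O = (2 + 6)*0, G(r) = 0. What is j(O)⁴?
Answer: 16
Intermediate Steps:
O = -2 (O = -2 + (2 + 6)*0 = -2 + 8*0 = -2 + 0 = -2)
j(K) = -K (j(K) = 0 - K = -K)
j(O)⁴ = (-1*(-2))⁴ = 2⁴ = 16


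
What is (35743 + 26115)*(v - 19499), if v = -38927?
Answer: -3614115508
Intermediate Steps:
(35743 + 26115)*(v - 19499) = (35743 + 26115)*(-38927 - 19499) = 61858*(-58426) = -3614115508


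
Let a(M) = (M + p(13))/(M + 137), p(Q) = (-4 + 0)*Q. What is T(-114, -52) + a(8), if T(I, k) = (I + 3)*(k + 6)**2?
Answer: -34057064/145 ≈ -2.3488e+5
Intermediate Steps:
p(Q) = -4*Q
a(M) = (-52 + M)/(137 + M) (a(M) = (M - 4*13)/(M + 137) = (M - 52)/(137 + M) = (-52 + M)/(137 + M))
T(I, k) = (6 + k)**2*(3 + I) (T(I, k) = (3 + I)*(6 + k)**2 = (6 + k)**2*(3 + I))
T(-114, -52) + a(8) = (6 - 52)**2*(3 - 114) + (-52 + 8)/(137 + 8) = (-46)**2*(-111) - 44/145 = 2116*(-111) + (1/145)*(-44) = -234876 - 44/145 = -34057064/145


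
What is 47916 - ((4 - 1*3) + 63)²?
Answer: 43820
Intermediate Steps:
47916 - ((4 - 1*3) + 63)² = 47916 - ((4 - 3) + 63)² = 47916 - (1 + 63)² = 47916 - 1*64² = 47916 - 1*4096 = 47916 - 4096 = 43820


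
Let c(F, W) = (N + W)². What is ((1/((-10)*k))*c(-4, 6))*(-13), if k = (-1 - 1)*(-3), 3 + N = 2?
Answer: 65/12 ≈ 5.4167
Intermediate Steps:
N = -1 (N = -3 + 2 = -1)
c(F, W) = (-1 + W)²
k = 6 (k = -2*(-3) = 6)
((1/((-10)*k))*c(-4, 6))*(-13) = ((1/(-10*6))*(-1 + 6)²)*(-13) = (-⅒*⅙*5²)*(-13) = -1/60*25*(-13) = -5/12*(-13) = 65/12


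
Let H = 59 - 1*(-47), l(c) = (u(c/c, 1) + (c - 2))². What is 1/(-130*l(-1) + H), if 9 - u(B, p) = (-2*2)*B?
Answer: -1/12894 ≈ -7.7555e-5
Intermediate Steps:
u(B, p) = 9 + 4*B (u(B, p) = 9 - (-2*2)*B = 9 - (-4)*B = 9 + 4*B)
l(c) = (11 + c)² (l(c) = ((9 + 4*(c/c)) + (c - 2))² = ((9 + 4*1) + (-2 + c))² = ((9 + 4) + (-2 + c))² = (13 + (-2 + c))² = (11 + c)²)
H = 106 (H = 59 + 47 = 106)
1/(-130*l(-1) + H) = 1/(-130*(11 - 1)² + 106) = 1/(-130*10² + 106) = 1/(-130*100 + 106) = 1/(-13000 + 106) = 1/(-12894) = -1/12894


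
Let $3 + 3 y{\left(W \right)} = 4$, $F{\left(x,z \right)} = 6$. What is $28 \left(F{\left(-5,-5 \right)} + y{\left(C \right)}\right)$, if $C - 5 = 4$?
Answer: $\frac{532}{3} \approx 177.33$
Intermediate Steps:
$C = 9$ ($C = 5 + 4 = 9$)
$y{\left(W \right)} = \frac{1}{3}$ ($y{\left(W \right)} = -1 + \frac{1}{3} \cdot 4 = -1 + \frac{4}{3} = \frac{1}{3}$)
$28 \left(F{\left(-5,-5 \right)} + y{\left(C \right)}\right) = 28 \left(6 + \frac{1}{3}\right) = 28 \cdot \frac{19}{3} = \frac{532}{3}$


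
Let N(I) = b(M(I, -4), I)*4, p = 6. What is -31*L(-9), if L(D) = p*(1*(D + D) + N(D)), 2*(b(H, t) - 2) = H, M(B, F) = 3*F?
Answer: 6324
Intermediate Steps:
b(H, t) = 2 + H/2
N(I) = -16 (N(I) = (2 + (3*(-4))/2)*4 = (2 + (½)*(-12))*4 = (2 - 6)*4 = -4*4 = -16)
L(D) = -96 + 12*D (L(D) = 6*(1*(D + D) - 16) = 6*(1*(2*D) - 16) = 6*(2*D - 16) = 6*(-16 + 2*D) = -96 + 12*D)
-31*L(-9) = -31*(-96 + 12*(-9)) = -31*(-96 - 108) = -31*(-204) = 6324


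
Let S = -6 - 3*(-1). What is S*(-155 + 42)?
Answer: 339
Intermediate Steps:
S = -3 (S = -6 + 3 = -3)
S*(-155 + 42) = -3*(-155 + 42) = -3*(-113) = 339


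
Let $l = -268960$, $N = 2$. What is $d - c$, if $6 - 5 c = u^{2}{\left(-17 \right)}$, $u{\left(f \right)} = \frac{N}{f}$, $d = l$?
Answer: $- \frac{77729786}{289} \approx -2.6896 \cdot 10^{5}$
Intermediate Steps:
$d = -268960$
$u{\left(f \right)} = \frac{2}{f}$
$c = \frac{346}{289}$ ($c = \frac{6}{5} - \frac{\left(\frac{2}{-17}\right)^{2}}{5} = \frac{6}{5} - \frac{\left(2 \left(- \frac{1}{17}\right)\right)^{2}}{5} = \frac{6}{5} - \frac{\left(- \frac{2}{17}\right)^{2}}{5} = \frac{6}{5} - \frac{4}{1445} = \frac{346}{289} \approx 1.1972$)
$d - c = -268960 - \frac{346}{289} = - \frac{77729786}{289}$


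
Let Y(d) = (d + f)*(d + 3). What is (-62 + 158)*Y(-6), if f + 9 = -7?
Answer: 6336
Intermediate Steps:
f = -16 (f = -9 - 7 = -16)
Y(d) = (-16 + d)*(3 + d) (Y(d) = (d - 16)*(d + 3) = (-16 + d)*(3 + d))
(-62 + 158)*Y(-6) = (-62 + 158)*(-48 + (-6)² - 13*(-6)) = 96*(-48 + 36 + 78) = 96*66 = 6336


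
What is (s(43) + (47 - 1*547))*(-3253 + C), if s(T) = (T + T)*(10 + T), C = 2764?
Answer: -1984362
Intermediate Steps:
s(T) = 2*T*(10 + T) (s(T) = (2*T)*(10 + T) = 2*T*(10 + T))
(s(43) + (47 - 1*547))*(-3253 + C) = (2*43*(10 + 43) + (47 - 1*547))*(-3253 + 2764) = (2*43*53 + (47 - 547))*(-489) = (4558 - 500)*(-489) = 4058*(-489) = -1984362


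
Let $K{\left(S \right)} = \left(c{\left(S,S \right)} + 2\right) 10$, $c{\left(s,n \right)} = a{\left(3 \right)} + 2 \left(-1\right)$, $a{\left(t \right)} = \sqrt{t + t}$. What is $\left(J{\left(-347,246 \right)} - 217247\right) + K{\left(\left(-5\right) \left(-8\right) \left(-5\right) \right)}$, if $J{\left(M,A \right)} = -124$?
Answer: $-217371 + 10 \sqrt{6} \approx -2.1735 \cdot 10^{5}$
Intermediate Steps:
$a{\left(t \right)} = \sqrt{2} \sqrt{t}$ ($a{\left(t \right)} = \sqrt{2 t} = \sqrt{2} \sqrt{t}$)
$c{\left(s,n \right)} = -2 + \sqrt{6}$ ($c{\left(s,n \right)} = \sqrt{2} \sqrt{3} + 2 \left(-1\right) = \sqrt{6} - 2 = -2 + \sqrt{6}$)
$K{\left(S \right)} = 10 \sqrt{6}$ ($K{\left(S \right)} = \left(\left(-2 + \sqrt{6}\right) + 2\right) 10 = \sqrt{6} \cdot 10 = 10 \sqrt{6}$)
$\left(J{\left(-347,246 \right)} - 217247\right) + K{\left(\left(-5\right) \left(-8\right) \left(-5\right) \right)} = \left(-124 - 217247\right) + 10 \sqrt{6} = -217371 + 10 \sqrt{6}$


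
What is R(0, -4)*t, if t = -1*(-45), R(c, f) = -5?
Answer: -225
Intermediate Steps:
t = 45
R(0, -4)*t = -5*45 = -225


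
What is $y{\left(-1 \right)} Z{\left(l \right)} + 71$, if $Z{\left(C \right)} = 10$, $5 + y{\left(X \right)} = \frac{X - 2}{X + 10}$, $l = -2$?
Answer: $\frac{53}{3} \approx 17.667$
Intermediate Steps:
$y{\left(X \right)} = -5 + \frac{-2 + X}{10 + X}$ ($y{\left(X \right)} = -5 + \frac{X - 2}{X + 10} = -5 + \frac{-2 + X}{10 + X}$)
$y{\left(-1 \right)} Z{\left(l \right)} + 71 = \frac{4 \left(-13 - -1\right)}{10 - 1} \cdot 10 + 71 = \frac{4 \left(-13 + 1\right)}{9} \cdot 10 + 71 = 4 \cdot \frac{1}{9} \left(-12\right) 10 + 71 = \left(- \frac{16}{3}\right) 10 + 71 = - \frac{160}{3} + 71 = \frac{53}{3}$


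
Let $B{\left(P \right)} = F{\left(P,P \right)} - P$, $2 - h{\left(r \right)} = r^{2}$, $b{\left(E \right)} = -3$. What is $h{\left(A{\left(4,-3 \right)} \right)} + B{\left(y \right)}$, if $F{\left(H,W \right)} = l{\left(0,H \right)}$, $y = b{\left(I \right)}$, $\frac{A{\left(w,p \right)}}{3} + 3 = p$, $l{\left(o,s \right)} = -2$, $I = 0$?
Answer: $-321$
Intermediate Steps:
$A{\left(w,p \right)} = -9 + 3 p$
$y = -3$
$F{\left(H,W \right)} = -2$
$h{\left(r \right)} = 2 - r^{2}$
$B{\left(P \right)} = -2 - P$
$h{\left(A{\left(4,-3 \right)} \right)} + B{\left(y \right)} = \left(2 - \left(-9 + 3 \left(-3\right)\right)^{2}\right) - -1 = \left(2 - \left(-9 - 9\right)^{2}\right) + \left(-2 + 3\right) = \left(2 - \left(-18\right)^{2}\right) + 1 = \left(2 - 324\right) + 1 = -322 + 1 = -321$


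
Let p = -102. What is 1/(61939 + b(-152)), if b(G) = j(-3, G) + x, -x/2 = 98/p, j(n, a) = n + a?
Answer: 51/3151082 ≈ 1.6185e-5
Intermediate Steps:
j(n, a) = a + n
x = 98/51 (x = -196/(-102) = -196*(-1)/102 = -2*(-49/51) = 98/51 ≈ 1.9216)
b(G) = -55/51 + G (b(G) = (G - 3) + 98/51 = (-3 + G) + 98/51 = -55/51 + G)
1/(61939 + b(-152)) = 1/(61939 + (-55/51 - 152)) = 1/(61939 - 7807/51) = 1/(3151082/51) = 51/3151082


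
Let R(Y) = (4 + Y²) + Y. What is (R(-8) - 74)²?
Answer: 196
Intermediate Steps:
R(Y) = 4 + Y + Y²
(R(-8) - 74)² = ((4 - 8 + (-8)²) - 74)² = ((4 - 8 + 64) - 74)² = (60 - 74)² = (-14)² = 196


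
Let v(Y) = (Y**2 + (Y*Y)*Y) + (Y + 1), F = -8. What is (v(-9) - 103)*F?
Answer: 6072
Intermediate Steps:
v(Y) = 1 + Y + Y**2 + Y**3 (v(Y) = (Y**2 + Y**2*Y) + (1 + Y) = (Y**2 + Y**3) + (1 + Y) = 1 + Y + Y**2 + Y**3)
(v(-9) - 103)*F = ((1 - 9 + (-9)**2 + (-9)**3) - 103)*(-8) = ((1 - 9 + 81 - 729) - 103)*(-8) = (-656 - 103)*(-8) = -759*(-8) = 6072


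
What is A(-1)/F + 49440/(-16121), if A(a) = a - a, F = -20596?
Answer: -49440/16121 ≈ -3.0668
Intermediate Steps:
A(a) = 0
A(-1)/F + 49440/(-16121) = 0/(-20596) + 49440/(-16121) = 0*(-1/20596) + 49440*(-1/16121) = 0 - 49440/16121 = -49440/16121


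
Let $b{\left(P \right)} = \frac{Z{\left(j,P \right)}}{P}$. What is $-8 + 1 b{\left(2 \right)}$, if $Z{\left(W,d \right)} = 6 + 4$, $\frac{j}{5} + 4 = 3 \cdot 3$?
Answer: $-3$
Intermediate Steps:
$j = 25$ ($j = -20 + 5 \cdot 3 \cdot 3 = -20 + 5 \cdot 9 = -20 + 45 = 25$)
$Z{\left(W,d \right)} = 10$
$b{\left(P \right)} = \frac{10}{P}$
$-8 + 1 b{\left(2 \right)} = -8 + 1 \cdot \frac{10}{2} = -8 + 1 \cdot 10 \cdot \frac{1}{2} = -8 + 1 \cdot 5 = -8 + 5 = -3$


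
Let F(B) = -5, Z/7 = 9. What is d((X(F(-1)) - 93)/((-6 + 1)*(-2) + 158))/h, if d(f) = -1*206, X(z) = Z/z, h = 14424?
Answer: -103/7212 ≈ -0.014282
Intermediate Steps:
Z = 63 (Z = 7*9 = 63)
X(z) = 63/z
d(f) = -206
d((X(F(-1)) - 93)/((-6 + 1)*(-2) + 158))/h = -206/14424 = -206*1/14424 = -103/7212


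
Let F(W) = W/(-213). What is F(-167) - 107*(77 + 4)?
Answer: -1845904/213 ≈ -8666.2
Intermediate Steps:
F(W) = -W/213 (F(W) = W*(-1/213) = -W/213)
F(-167) - 107*(77 + 4) = -1/213*(-167) - 107*(77 + 4) = 167/213 - 107*81 = 167/213 - 1*8667 = 167/213 - 8667 = -1845904/213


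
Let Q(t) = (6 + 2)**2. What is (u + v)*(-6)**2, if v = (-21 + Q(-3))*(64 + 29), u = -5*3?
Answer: 143424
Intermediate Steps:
u = -15
Q(t) = 64 (Q(t) = 8**2 = 64)
v = 3999 (v = (-21 + 64)*(64 + 29) = 43*93 = 3999)
(u + v)*(-6)**2 = (-15 + 3999)*(-6)**2 = 3984*36 = 143424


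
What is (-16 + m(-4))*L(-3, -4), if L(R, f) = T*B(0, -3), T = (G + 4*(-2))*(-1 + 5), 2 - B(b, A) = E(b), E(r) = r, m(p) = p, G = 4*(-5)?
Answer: 4480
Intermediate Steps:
G = -20
B(b, A) = 2 - b
T = -112 (T = (-20 + 4*(-2))*(-1 + 5) = (-20 - 8)*4 = -28*4 = -112)
L(R, f) = -224 (L(R, f) = -112*(2 - 1*0) = -112*(2 + 0) = -112*2 = -224)
(-16 + m(-4))*L(-3, -4) = (-16 - 4)*(-224) = -20*(-224) = 4480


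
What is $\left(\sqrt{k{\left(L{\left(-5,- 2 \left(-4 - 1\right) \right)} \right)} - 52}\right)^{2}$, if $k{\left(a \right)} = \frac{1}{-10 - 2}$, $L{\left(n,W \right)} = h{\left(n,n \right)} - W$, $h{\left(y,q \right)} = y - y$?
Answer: $- \frac{625}{12} \approx -52.083$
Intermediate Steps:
$h{\left(y,q \right)} = 0$
$L{\left(n,W \right)} = - W$ ($L{\left(n,W \right)} = 0 - W = - W$)
$k{\left(a \right)} = - \frac{1}{12}$ ($k{\left(a \right)} = \frac{1}{-12} = - \frac{1}{12}$)
$\left(\sqrt{k{\left(L{\left(-5,- 2 \left(-4 - 1\right) \right)} \right)} - 52}\right)^{2} = \left(\sqrt{- \frac{1}{12} - 52}\right)^{2} = \left(\sqrt{- \frac{625}{12}}\right)^{2} = \left(\frac{25 i \sqrt{3}}{6}\right)^{2} = - \frac{625}{12}$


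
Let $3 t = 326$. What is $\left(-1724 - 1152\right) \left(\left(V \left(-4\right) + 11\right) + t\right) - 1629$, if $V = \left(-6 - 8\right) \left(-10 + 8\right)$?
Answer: $- \frac{71035}{3} \approx -23678.0$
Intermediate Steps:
$t = \frac{326}{3}$ ($t = \frac{1}{3} \cdot 326 = \frac{326}{3} \approx 108.67$)
$V = 28$ ($V = \left(-14\right) \left(-2\right) = 28$)
$\left(-1724 - 1152\right) \left(\left(V \left(-4\right) + 11\right) + t\right) - 1629 = \left(-1724 - 1152\right) \left(\left(28 \left(-4\right) + 11\right) + \frac{326}{3}\right) - 1629 = - 2876 \left(\left(-112 + 11\right) + \frac{326}{3}\right) - 1629 = - 2876 \left(-101 + \frac{326}{3}\right) - 1629 = \left(-2876\right) \frac{23}{3} - 1629 = - \frac{66148}{3} - 1629 = - \frac{71035}{3}$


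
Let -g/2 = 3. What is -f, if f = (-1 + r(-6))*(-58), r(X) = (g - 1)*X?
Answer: 2378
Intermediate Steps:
g = -6 (g = -2*3 = -6)
r(X) = -7*X (r(X) = (-6 - 1)*X = -7*X)
f = -2378 (f = (-1 - 7*(-6))*(-58) = (-1 + 42)*(-58) = 41*(-58) = -2378)
-f = -1*(-2378) = 2378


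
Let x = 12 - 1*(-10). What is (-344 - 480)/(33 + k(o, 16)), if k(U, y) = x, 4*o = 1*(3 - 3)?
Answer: -824/55 ≈ -14.982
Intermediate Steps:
o = 0 (o = (1*(3 - 3))/4 = (1*0)/4 = (¼)*0 = 0)
x = 22 (x = 12 + 10 = 22)
k(U, y) = 22
(-344 - 480)/(33 + k(o, 16)) = (-344 - 480)/(33 + 22) = -824/55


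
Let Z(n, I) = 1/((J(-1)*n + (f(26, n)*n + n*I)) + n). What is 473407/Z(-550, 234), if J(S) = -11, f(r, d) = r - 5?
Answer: -63791593250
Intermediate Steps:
f(r, d) = -5 + r
Z(n, I) = 1/(11*n + I*n) (Z(n, I) = 1/((-11*n + ((-5 + 26)*n + n*I)) + n) = 1/((-11*n + (21*n + I*n)) + n) = 1/((10*n + I*n) + n) = 1/(11*n + I*n))
473407/Z(-550, 234) = 473407/((1/((-550)*(11 + 234)))) = 473407/((-1/550/245)) = 473407/((-1/550*1/245)) = 473407/(-1/134750) = 473407*(-134750) = -63791593250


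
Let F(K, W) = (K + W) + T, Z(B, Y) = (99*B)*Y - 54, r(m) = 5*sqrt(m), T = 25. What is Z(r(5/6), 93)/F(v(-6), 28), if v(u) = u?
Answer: -54/47 + 15345*sqrt(30)/94 ≈ 892.98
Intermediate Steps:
Z(B, Y) = -54 + 99*B*Y (Z(B, Y) = 99*B*Y - 54 = -54 + 99*B*Y)
F(K, W) = 25 + K + W (F(K, W) = (K + W) + 25 = 25 + K + W)
Z(r(5/6), 93)/F(v(-6), 28) = (-54 + 99*(5*sqrt(5/6))*93)/(25 - 6 + 28) = (-54 + 99*(5*sqrt(5*(1/6)))*93)/47 = (-54 + 99*(5*sqrt(5/6))*93)*(1/47) = (-54 + 99*(5*(sqrt(30)/6))*93)*(1/47) = (-54 + 99*(5*sqrt(30)/6)*93)*(1/47) = (-54 + 15345*sqrt(30)/2)*(1/47) = -54/47 + 15345*sqrt(30)/94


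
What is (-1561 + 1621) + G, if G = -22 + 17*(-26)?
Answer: -404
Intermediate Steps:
G = -464 (G = -22 - 442 = -464)
(-1561 + 1621) + G = (-1561 + 1621) - 464 = 60 - 464 = -404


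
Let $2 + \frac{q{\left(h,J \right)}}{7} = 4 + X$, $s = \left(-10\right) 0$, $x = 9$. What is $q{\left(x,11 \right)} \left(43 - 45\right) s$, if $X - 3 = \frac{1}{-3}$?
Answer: $0$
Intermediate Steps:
$s = 0$
$X = \frac{8}{3}$ ($X = 3 + \frac{1}{-3} = 3 - \frac{1}{3} = \frac{8}{3} \approx 2.6667$)
$q{\left(h,J \right)} = \frac{98}{3}$ ($q{\left(h,J \right)} = -14 + 7 \left(4 + \frac{8}{3}\right) = -14 + 7 \cdot \frac{20}{3} = -14 + \frac{140}{3} = \frac{98}{3}$)
$q{\left(x,11 \right)} \left(43 - 45\right) s = \frac{98 \left(43 - 45\right)}{3} \cdot 0 = \frac{98}{3} \left(-2\right) 0 = \left(- \frac{196}{3}\right) 0 = 0$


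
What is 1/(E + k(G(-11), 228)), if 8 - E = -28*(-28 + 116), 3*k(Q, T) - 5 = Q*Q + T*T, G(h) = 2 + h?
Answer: 3/59486 ≈ 5.0432e-5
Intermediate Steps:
k(Q, T) = 5/3 + Q²/3 + T²/3 (k(Q, T) = 5/3 + (Q*Q + T*T)/3 = 5/3 + (Q² + T²)/3 = 5/3 + (Q²/3 + T²/3) = 5/3 + Q²/3 + T²/3)
E = 2472 (E = 8 - (-28)*(-28 + 116) = 8 - (-28)*88 = 8 - 1*(-2464) = 8 + 2464 = 2472)
1/(E + k(G(-11), 228)) = 1/(2472 + (5/3 + (2 - 11)²/3 + (⅓)*228²)) = 1/(2472 + (5/3 + (⅓)*(-9)² + (⅓)*51984)) = 1/(2472 + (5/3 + (⅓)*81 + 17328)) = 1/(2472 + (5/3 + 27 + 17328)) = 1/(2472 + 52070/3) = 1/(59486/3) = 3/59486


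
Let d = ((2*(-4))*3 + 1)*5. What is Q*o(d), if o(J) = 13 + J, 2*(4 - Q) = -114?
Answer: -6222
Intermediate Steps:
Q = 61 (Q = 4 - ½*(-114) = 4 + 57 = 61)
d = -115 (d = (-8*3 + 1)*5 = (-24 + 1)*5 = -23*5 = -115)
Q*o(d) = 61*(13 - 115) = 61*(-102) = -6222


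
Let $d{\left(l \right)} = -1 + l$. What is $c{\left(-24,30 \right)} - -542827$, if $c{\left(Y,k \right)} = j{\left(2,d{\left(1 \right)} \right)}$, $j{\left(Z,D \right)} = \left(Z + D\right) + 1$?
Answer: $542830$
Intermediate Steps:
$j{\left(Z,D \right)} = 1 + D + Z$ ($j{\left(Z,D \right)} = \left(D + Z\right) + 1 = 1 + D + Z$)
$c{\left(Y,k \right)} = 3$ ($c{\left(Y,k \right)} = 1 + \left(-1 + 1\right) + 2 = 1 + 0 + 2 = 3$)
$c{\left(-24,30 \right)} - -542827 = 3 - -542827 = 3 + 542827 = 542830$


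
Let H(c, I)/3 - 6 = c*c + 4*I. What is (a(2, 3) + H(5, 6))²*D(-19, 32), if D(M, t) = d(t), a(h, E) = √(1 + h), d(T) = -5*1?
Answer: -136140 - 1650*√3 ≈ -1.3900e+5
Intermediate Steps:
d(T) = -5
H(c, I) = 18 + 3*c² + 12*I (H(c, I) = 18 + 3*(c*c + 4*I) = 18 + 3*(c² + 4*I) = 18 + (3*c² + 12*I) = 18 + 3*c² + 12*I)
D(M, t) = -5
(a(2, 3) + H(5, 6))²*D(-19, 32) = (√(1 + 2) + (18 + 3*5² + 12*6))²*(-5) = (√3 + (18 + 3*25 + 72))²*(-5) = (√3 + (18 + 75 + 72))²*(-5) = (√3 + 165)²*(-5) = (165 + √3)²*(-5) = -5*(165 + √3)²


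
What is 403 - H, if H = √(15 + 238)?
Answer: 403 - √253 ≈ 387.09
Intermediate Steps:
H = √253 ≈ 15.906
403 - H = 403 - √253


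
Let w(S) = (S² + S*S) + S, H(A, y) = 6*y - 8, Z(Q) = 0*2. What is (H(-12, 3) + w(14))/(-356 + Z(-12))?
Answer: -104/89 ≈ -1.1685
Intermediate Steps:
Z(Q) = 0
H(A, y) = -8 + 6*y
w(S) = S + 2*S² (w(S) = (S² + S²) + S = 2*S² + S = S + 2*S²)
(H(-12, 3) + w(14))/(-356 + Z(-12)) = ((-8 + 6*3) + 14*(1 + 2*14))/(-356 + 0) = ((-8 + 18) + 14*(1 + 28))/(-356) = (10 + 14*29)*(-1/356) = (10 + 406)*(-1/356) = 416*(-1/356) = -104/89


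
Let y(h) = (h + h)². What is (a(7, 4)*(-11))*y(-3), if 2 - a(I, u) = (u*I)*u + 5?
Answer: 45540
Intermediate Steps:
y(h) = 4*h² (y(h) = (2*h)² = 4*h²)
a(I, u) = -3 - I*u² (a(I, u) = 2 - ((u*I)*u + 5) = 2 - ((I*u)*u + 5) = 2 - (I*u² + 5) = 2 - (5 + I*u²) = 2 + (-5 - I*u²) = -3 - I*u²)
(a(7, 4)*(-11))*y(-3) = ((-3 - 1*7*4²)*(-11))*(4*(-3)²) = ((-3 - 1*7*16)*(-11))*(4*9) = ((-3 - 112)*(-11))*36 = -115*(-11)*36 = 1265*36 = 45540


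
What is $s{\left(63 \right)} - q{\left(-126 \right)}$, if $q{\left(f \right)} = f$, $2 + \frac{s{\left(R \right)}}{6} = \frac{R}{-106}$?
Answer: $\frac{5853}{53} \approx 110.43$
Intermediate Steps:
$s{\left(R \right)} = -12 - \frac{3 R}{53}$ ($s{\left(R \right)} = -12 + 6 \frac{R}{-106} = -12 + 6 R \left(- \frac{1}{106}\right) = -12 + 6 \left(- \frac{R}{106}\right) = -12 - \frac{3 R}{53}$)
$s{\left(63 \right)} - q{\left(-126 \right)} = \left(-12 - \frac{189}{53}\right) - -126 = \left(-12 - \frac{189}{53}\right) + 126 = - \frac{825}{53} + 126 = \frac{5853}{53}$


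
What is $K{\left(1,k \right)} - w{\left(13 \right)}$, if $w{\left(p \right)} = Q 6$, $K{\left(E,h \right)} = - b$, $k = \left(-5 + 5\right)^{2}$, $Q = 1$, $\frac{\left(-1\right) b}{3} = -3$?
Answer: $-15$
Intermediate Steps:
$b = 9$ ($b = \left(-3\right) \left(-3\right) = 9$)
$k = 0$ ($k = 0^{2} = 0$)
$K{\left(E,h \right)} = -9$ ($K{\left(E,h \right)} = \left(-1\right) 9 = -9$)
$w{\left(p \right)} = 6$ ($w{\left(p \right)} = 1 \cdot 6 = 6$)
$K{\left(1,k \right)} - w{\left(13 \right)} = -9 - 6 = -15$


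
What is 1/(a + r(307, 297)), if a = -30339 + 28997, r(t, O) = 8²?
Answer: -1/1278 ≈ -0.00078247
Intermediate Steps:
r(t, O) = 64
a = -1342
1/(a + r(307, 297)) = 1/(-1342 + 64) = 1/(-1278) = -1/1278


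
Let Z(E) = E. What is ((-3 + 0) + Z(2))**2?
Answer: 1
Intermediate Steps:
((-3 + 0) + Z(2))**2 = ((-3 + 0) + 2)**2 = (-3 + 2)**2 = (-1)**2 = 1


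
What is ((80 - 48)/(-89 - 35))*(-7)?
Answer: 56/31 ≈ 1.8065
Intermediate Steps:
((80 - 48)/(-89 - 35))*(-7) = (32/(-124))*(-7) = (32*(-1/124))*(-7) = -8/31*(-7) = 56/31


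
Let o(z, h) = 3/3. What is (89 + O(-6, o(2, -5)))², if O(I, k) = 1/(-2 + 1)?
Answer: 7744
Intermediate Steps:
o(z, h) = 1 (o(z, h) = 3*(⅓) = 1)
O(I, k) = -1 (O(I, k) = 1/(-1) = -1)
(89 + O(-6, o(2, -5)))² = (89 - 1)² = 88² = 7744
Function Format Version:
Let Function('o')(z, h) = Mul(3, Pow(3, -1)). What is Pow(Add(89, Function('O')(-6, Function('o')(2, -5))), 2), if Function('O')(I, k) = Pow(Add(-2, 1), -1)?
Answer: 7744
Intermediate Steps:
Function('o')(z, h) = 1 (Function('o')(z, h) = Mul(3, Rational(1, 3)) = 1)
Function('O')(I, k) = -1 (Function('O')(I, k) = Pow(-1, -1) = -1)
Pow(Add(89, Function('O')(-6, Function('o')(2, -5))), 2) = Pow(Add(89, -1), 2) = Pow(88, 2) = 7744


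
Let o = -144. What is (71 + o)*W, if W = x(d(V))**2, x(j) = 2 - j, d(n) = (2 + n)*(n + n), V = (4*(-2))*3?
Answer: -81096868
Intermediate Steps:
V = -24 (V = -8*3 = -24)
d(n) = 2*n*(2 + n) (d(n) = (2 + n)*(2*n) = 2*n*(2 + n))
W = 1110916 (W = (2 - 2*(-24)*(2 - 24))**2 = (2 - 2*(-24)*(-22))**2 = (2 - 1*1056)**2 = (2 - 1056)**2 = (-1054)**2 = 1110916)
(71 + o)*W = (71 - 144)*1110916 = -73*1110916 = -81096868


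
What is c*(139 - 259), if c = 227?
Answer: -27240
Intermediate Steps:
c*(139 - 259) = 227*(139 - 259) = 227*(-120) = -27240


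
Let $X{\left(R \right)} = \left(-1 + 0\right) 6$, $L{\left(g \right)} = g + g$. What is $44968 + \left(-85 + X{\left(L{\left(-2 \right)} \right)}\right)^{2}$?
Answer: $53249$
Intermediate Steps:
$L{\left(g \right)} = 2 g$
$X{\left(R \right)} = -6$ ($X{\left(R \right)} = \left(-1\right) 6 = -6$)
$44968 + \left(-85 + X{\left(L{\left(-2 \right)} \right)}\right)^{2} = 44968 + \left(-85 - 6\right)^{2} = 44968 + \left(-91\right)^{2} = 44968 + 8281 = 53249$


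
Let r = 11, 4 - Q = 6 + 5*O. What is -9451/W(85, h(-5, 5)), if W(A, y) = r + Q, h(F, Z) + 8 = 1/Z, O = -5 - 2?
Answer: -9451/44 ≈ -214.80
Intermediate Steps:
O = -7
Q = 33 (Q = 4 - (6 + 5*(-7)) = 4 - (6 - 35) = 4 - 1*(-29) = 4 + 29 = 33)
h(F, Z) = -8 + 1/Z
W(A, y) = 44 (W(A, y) = 11 + 33 = 44)
-9451/W(85, h(-5, 5)) = -9451/44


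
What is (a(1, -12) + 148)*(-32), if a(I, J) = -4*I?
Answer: -4608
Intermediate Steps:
(a(1, -12) + 148)*(-32) = (-4*1 + 148)*(-32) = (-4 + 148)*(-32) = 144*(-32) = -4608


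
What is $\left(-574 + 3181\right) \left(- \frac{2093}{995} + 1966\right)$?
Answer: $\frac{5094278739}{995} \approx 5.1199 \cdot 10^{6}$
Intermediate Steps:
$\left(-574 + 3181\right) \left(- \frac{2093}{995} + 1966\right) = 2607 \left(\left(-2093\right) \frac{1}{995} + 1966\right) = 2607 \left(- \frac{2093}{995} + 1966\right) = 2607 \cdot \frac{1954077}{995} = \frac{5094278739}{995}$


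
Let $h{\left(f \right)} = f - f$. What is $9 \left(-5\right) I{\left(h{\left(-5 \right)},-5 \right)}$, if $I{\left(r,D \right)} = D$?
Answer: $225$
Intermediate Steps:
$h{\left(f \right)} = 0$
$9 \left(-5\right) I{\left(h{\left(-5 \right)},-5 \right)} = 9 \left(-5\right) \left(-5\right) = \left(-45\right) \left(-5\right) = 225$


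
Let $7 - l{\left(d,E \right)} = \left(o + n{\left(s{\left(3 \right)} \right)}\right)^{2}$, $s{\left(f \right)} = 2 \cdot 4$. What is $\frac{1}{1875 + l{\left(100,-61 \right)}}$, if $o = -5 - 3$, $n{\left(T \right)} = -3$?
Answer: $\frac{1}{1761} \approx 0.00056786$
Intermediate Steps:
$s{\left(f \right)} = 8$
$o = -8$
$l{\left(d,E \right)} = -114$ ($l{\left(d,E \right)} = 7 - \left(-8 - 3\right)^{2} = 7 - \left(-11\right)^{2} = 7 - 121 = -114$)
$\frac{1}{1875 + l{\left(100,-61 \right)}} = \frac{1}{1875 - 114} = \frac{1}{1761}$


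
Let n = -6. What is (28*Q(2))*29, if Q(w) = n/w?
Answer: -2436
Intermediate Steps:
Q(w) = -6/w
(28*Q(2))*29 = (28*(-6/2))*29 = (28*(-6*½))*29 = (28*(-3))*29 = -84*29 = -2436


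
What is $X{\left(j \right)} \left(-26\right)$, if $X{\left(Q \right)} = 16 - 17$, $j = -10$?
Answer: $26$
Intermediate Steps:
$X{\left(Q \right)} = -1$ ($X{\left(Q \right)} = 16 - 17 = -1$)
$X{\left(j \right)} \left(-26\right) = \left(-1\right) \left(-26\right) = 26$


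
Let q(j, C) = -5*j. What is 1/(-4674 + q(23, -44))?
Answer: -1/4789 ≈ -0.00020881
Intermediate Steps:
1/(-4674 + q(23, -44)) = 1/(-4674 - 5*23) = 1/(-4674 - 115) = 1/(-4789) = -1/4789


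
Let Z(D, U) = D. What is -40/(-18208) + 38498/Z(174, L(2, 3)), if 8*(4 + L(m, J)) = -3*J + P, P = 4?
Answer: 43811159/198012 ≈ 221.26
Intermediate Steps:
L(m, J) = -7/2 - 3*J/8 (L(m, J) = -4 + (-3*J + 4)/8 = -4 + (4 - 3*J)/8 = -4 + (½ - 3*J/8) = -7/2 - 3*J/8)
-40/(-18208) + 38498/Z(174, L(2, 3)) = -40/(-18208) + 38498/174 = -40*(-1/18208) + 38498*(1/174) = 5/2276 + 19249/87 = 43811159/198012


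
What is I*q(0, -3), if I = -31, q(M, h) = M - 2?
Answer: 62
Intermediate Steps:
q(M, h) = -2 + M
I*q(0, -3) = -31*(-2 + 0) = -31*(-2) = 62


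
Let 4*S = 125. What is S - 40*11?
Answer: -1635/4 ≈ -408.75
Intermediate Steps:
S = 125/4 (S = (¼)*125 = 125/4 ≈ 31.250)
S - 40*11 = 125/4 - 40*11 = 125/4 - 440 = -1635/4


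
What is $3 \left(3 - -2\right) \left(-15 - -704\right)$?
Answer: $10335$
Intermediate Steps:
$3 \left(3 - -2\right) \left(-15 - -704\right) = 3 \left(3 + 2\right) \left(-15 + 704\right) = 3 \cdot 5 \cdot 689 = 15 \cdot 689 = 10335$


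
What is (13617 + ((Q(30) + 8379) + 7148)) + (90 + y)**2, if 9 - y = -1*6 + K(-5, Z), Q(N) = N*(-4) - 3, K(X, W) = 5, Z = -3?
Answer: 39021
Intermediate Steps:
Q(N) = -3 - 4*N (Q(N) = -4*N - 3 = -3 - 4*N)
y = 10 (y = 9 - (-1*6 + 5) = 9 - (-6 + 5) = 9 - 1*(-1) = 9 + 1 = 10)
(13617 + ((Q(30) + 8379) + 7148)) + (90 + y)**2 = (13617 + (((-3 - 4*30) + 8379) + 7148)) + (90 + 10)**2 = (13617 + (((-3 - 120) + 8379) + 7148)) + 100**2 = (13617 + ((-123 + 8379) + 7148)) + 10000 = (13617 + (8256 + 7148)) + 10000 = (13617 + 15404) + 10000 = 29021 + 10000 = 39021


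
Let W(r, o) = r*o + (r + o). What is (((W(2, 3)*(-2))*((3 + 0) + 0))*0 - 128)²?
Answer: 16384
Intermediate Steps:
W(r, o) = o + r + o*r (W(r, o) = o*r + (o + r) = o + r + o*r)
(((W(2, 3)*(-2))*((3 + 0) + 0))*0 - 128)² = ((((3 + 2 + 3*2)*(-2))*((3 + 0) + 0))*0 - 128)² = ((((3 + 2 + 6)*(-2))*(3 + 0))*0 - 128)² = (((11*(-2))*3)*0 - 128)² = (-22*3*0 - 128)² = (-66*0 - 128)² = (0 - 128)² = (-128)² = 16384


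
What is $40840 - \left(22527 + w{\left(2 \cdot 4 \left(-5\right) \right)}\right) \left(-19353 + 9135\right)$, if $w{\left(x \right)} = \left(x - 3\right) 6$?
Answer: $227585482$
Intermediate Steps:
$w{\left(x \right)} = -18 + 6 x$ ($w{\left(x \right)} = \left(-3 + x\right) 6 = -18 + 6 x$)
$40840 - \left(22527 + w{\left(2 \cdot 4 \left(-5\right) \right)}\right) \left(-19353 + 9135\right) = 40840 - \left(22527 + \left(-18 + 6 \cdot 2 \cdot 4 \left(-5\right)\right)\right) \left(-19353 + 9135\right) = 40840 - \left(22527 + \left(-18 + 6 \cdot 8 \left(-5\right)\right)\right) \left(-10218\right) = 40840 - \left(22527 + \left(-18 + 6 \left(-40\right)\right)\right) \left(-10218\right) = 40840 - \left(22527 - 258\right) \left(-10218\right) = 40840 - 22269 \left(-10218\right) = 40840 - -227544642 = 40840 + 227544642 = 227585482$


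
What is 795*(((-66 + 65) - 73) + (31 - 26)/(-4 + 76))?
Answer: -1410595/24 ≈ -58775.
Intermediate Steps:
795*(((-66 + 65) - 73) + (31 - 26)/(-4 + 76)) = 795*((-1 - 73) + 5/72) = 795*(-74 + 5*(1/72)) = 795*(-74 + 5/72) = 795*(-5323/72) = -1410595/24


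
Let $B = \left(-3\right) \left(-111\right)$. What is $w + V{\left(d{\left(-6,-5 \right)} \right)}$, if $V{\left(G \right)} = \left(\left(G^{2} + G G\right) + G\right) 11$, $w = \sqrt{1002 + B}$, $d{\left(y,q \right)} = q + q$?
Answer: $2090 + \sqrt{1335} \approx 2126.5$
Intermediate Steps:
$B = 333$
$d{\left(y,q \right)} = 2 q$
$w = \sqrt{1335}$ ($w = \sqrt{1002 + 333} = \sqrt{1335} \approx 36.538$)
$V{\left(G \right)} = 11 G + 22 G^{2}$ ($V{\left(G \right)} = \left(\left(G^{2} + G^{2}\right) + G\right) 11 = \left(2 G^{2} + G\right) 11 = \left(G + 2 G^{2}\right) 11 = 11 G + 22 G^{2}$)
$w + V{\left(d{\left(-6,-5 \right)} \right)} = \sqrt{1335} + 11 \cdot 2 \left(-5\right) \left(1 + 2 \cdot 2 \left(-5\right)\right) = \sqrt{1335} + 11 \left(-10\right) \left(1 + 2 \left(-10\right)\right) = \sqrt{1335} + 11 \left(-10\right) \left(1 - 20\right) = \sqrt{1335} + 11 \left(-10\right) \left(-19\right) = \sqrt{1335} + 2090 = 2090 + \sqrt{1335}$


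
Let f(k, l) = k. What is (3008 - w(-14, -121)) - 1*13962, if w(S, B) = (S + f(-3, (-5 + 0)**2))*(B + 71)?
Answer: -11804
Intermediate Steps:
w(S, B) = (-3 + S)*(71 + B) (w(S, B) = (S - 3)*(B + 71) = (-3 + S)*(71 + B))
(3008 - w(-14, -121)) - 1*13962 = (3008 - (-213 - 3*(-121) + 71*(-14) - 121*(-14))) - 1*13962 = (3008 - (-213 + 363 - 994 + 1694)) - 13962 = (3008 - 1*850) - 13962 = (3008 - 850) - 13962 = 2158 - 13962 = -11804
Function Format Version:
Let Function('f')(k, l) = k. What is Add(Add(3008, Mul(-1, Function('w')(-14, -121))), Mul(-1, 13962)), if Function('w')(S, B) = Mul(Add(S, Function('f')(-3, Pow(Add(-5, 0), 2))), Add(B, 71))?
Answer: -11804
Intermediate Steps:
Function('w')(S, B) = Mul(Add(-3, S), Add(71, B)) (Function('w')(S, B) = Mul(Add(S, -3), Add(B, 71)) = Mul(Add(-3, S), Add(71, B)))
Add(Add(3008, Mul(-1, Function('w')(-14, -121))), Mul(-1, 13962)) = Add(Add(3008, Mul(-1, Add(-213, Mul(-3, -121), Mul(71, -14), Mul(-121, -14)))), Mul(-1, 13962)) = Add(Add(3008, Mul(-1, Add(-213, 363, -994, 1694))), -13962) = Add(Add(3008, Mul(-1, 850)), -13962) = Add(Add(3008, -850), -13962) = Add(2158, -13962) = -11804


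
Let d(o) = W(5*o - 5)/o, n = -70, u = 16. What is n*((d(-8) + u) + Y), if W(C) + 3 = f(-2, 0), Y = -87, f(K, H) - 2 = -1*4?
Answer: 19705/4 ≈ 4926.3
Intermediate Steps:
f(K, H) = -2 (f(K, H) = 2 - 1*4 = 2 - 4 = -2)
W(C) = -5 (W(C) = -3 - 2 = -5)
d(o) = -5/o
n*((d(-8) + u) + Y) = -70*((-5/(-8) + 16) - 87) = -70*((-5*(-⅛) + 16) - 87) = -70*((5/8 + 16) - 87) = -70*(133/8 - 87) = -70*(-563/8) = 19705/4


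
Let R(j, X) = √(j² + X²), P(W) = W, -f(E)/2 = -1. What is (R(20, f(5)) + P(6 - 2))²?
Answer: 420 + 16*√101 ≈ 580.80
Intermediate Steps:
f(E) = 2 (f(E) = -2*(-1) = 2)
R(j, X) = √(X² + j²)
(R(20, f(5)) + P(6 - 2))² = (√(2² + 20²) + (6 - 2))² = (√(4 + 400) + 4)² = (√404 + 4)² = (2*√101 + 4)² = (4 + 2*√101)²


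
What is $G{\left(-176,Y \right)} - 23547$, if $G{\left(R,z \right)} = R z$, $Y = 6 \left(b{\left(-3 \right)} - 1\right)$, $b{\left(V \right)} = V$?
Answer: $-19323$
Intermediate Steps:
$Y = -24$ ($Y = 6 \left(-3 - 1\right) = 6 \left(-4\right) = -24$)
$G{\left(-176,Y \right)} - 23547 = \left(-176\right) \left(-24\right) - 23547 = 4224 - 23547 = -19323$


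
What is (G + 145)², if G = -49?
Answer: 9216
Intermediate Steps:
(G + 145)² = (-49 + 145)² = 96² = 9216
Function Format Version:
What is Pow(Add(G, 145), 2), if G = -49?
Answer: 9216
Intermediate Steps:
Pow(Add(G, 145), 2) = Pow(Add(-49, 145), 2) = Pow(96, 2) = 9216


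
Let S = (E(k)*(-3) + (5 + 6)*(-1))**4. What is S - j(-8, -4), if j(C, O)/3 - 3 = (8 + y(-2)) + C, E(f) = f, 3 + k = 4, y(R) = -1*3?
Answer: 38416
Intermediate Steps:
y(R) = -3
k = 1 (k = -3 + 4 = 1)
S = 38416 (S = (1*(-3) + (5 + 6)*(-1))**4 = (-3 + 11*(-1))**4 = (-3 - 11)**4 = (-14)**4 = 38416)
j(C, O) = 24 + 3*C (j(C, O) = 9 + 3*((8 - 3) + C) = 9 + 3*(5 + C) = 9 + (15 + 3*C) = 24 + 3*C)
S - j(-8, -4) = 38416 - (24 + 3*(-8)) = 38416 - (24 - 24) = 38416 - 1*0 = 38416 + 0 = 38416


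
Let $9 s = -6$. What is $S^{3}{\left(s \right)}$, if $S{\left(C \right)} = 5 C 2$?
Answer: $- \frac{8000}{27} \approx -296.3$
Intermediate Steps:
$s = - \frac{2}{3}$ ($s = \frac{1}{9} \left(-6\right) = - \frac{2}{3} \approx -0.66667$)
$S{\left(C \right)} = 10 C$
$S^{3}{\left(s \right)} = \left(10 \left(- \frac{2}{3}\right)\right)^{3} = \left(- \frac{20}{3}\right)^{3} = - \frac{8000}{27}$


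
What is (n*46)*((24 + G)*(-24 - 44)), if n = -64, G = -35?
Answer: -2202112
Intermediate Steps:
(n*46)*((24 + G)*(-24 - 44)) = (-64*46)*((24 - 35)*(-24 - 44)) = -(-32384)*(-68) = -2944*748 = -2202112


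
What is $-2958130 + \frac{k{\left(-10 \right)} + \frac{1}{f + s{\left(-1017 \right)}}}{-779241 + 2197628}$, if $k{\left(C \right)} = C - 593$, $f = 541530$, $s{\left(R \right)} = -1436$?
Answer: $- \frac{2266111896607889821}{766062308378} \approx -2.9581 \cdot 10^{6}$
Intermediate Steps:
$k{\left(C \right)} = -593 + C$ ($k{\left(C \right)} = C - 593 = -593 + C$)
$-2958130 + \frac{k{\left(-10 \right)} + \frac{1}{f + s{\left(-1017 \right)}}}{-779241 + 2197628} = -2958130 + \frac{\left(-593 - 10\right) + \frac{1}{541530 - 1436}}{-779241 + 2197628} = -2958130 + \frac{-603 + \frac{1}{540094}}{1418387} = -2958130 + \left(-603 + \frac{1}{540094}\right) \frac{1}{1418387} = -2958130 - \frac{325676681}{766062308378} = - \frac{2266111896607889821}{766062308378}$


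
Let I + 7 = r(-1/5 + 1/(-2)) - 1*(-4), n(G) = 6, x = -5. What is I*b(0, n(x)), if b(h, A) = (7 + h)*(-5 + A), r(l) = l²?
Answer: -1757/100 ≈ -17.570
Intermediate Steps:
b(h, A) = (-5 + A)*(7 + h)
I = -251/100 (I = -7 + ((-1/5 + 1/(-2))² - 1*(-4)) = -7 + ((-1*⅕ + 1*(-½))² + 4) = -7 + ((-⅕ - ½)² + 4) = -7 + ((-7/10)² + 4) = -7 + (49/100 + 4) = -7 + 449/100 = -251/100 ≈ -2.5100)
I*b(0, n(x)) = -251*(-35 - 5*0 + 7*6 + 6*0)/100 = -251*(-35 + 0 + 42 + 0)/100 = -251/100*7 = -1757/100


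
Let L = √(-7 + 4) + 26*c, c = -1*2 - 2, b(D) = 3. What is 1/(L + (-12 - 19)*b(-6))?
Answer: -197/38812 - I*√3/38812 ≈ -0.0050758 - 4.4627e-5*I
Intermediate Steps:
c = -4 (c = -2 - 2 = -4)
L = -104 + I*√3 (L = √(-7 + 4) + 26*(-4) = √(-3) - 104 = I*√3 - 104 = -104 + I*√3 ≈ -104.0 + 1.732*I)
1/(L + (-12 - 19)*b(-6)) = 1/((-104 + I*√3) + (-12 - 19)*3) = 1/((-104 + I*√3) - 31*3) = 1/((-104 + I*√3) - 93) = 1/(-197 + I*√3)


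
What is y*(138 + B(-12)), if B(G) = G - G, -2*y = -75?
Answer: 5175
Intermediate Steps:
y = 75/2 (y = -½*(-75) = 75/2 ≈ 37.500)
B(G) = 0
y*(138 + B(-12)) = 75*(138 + 0)/2 = (75/2)*138 = 5175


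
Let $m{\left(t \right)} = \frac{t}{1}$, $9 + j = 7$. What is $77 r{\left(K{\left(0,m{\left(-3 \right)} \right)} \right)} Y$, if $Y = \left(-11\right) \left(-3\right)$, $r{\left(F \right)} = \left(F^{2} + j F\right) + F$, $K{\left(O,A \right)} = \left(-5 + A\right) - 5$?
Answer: $462462$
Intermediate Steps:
$j = -2$ ($j = -9 + 7 = -2$)
$m{\left(t \right)} = t$ ($m{\left(t \right)} = t 1 = t$)
$K{\left(O,A \right)} = -10 + A$
$r{\left(F \right)} = F^{2} - F$ ($r{\left(F \right)} = \left(F^{2} - 2 F\right) + F = F^{2} - F$)
$Y = 33$
$77 r{\left(K{\left(0,m{\left(-3 \right)} \right)} \right)} Y = 77 \left(-10 - 3\right) \left(-1 - 13\right) 33 = 77 \left(- 13 \left(-1 - 13\right)\right) 33 = 77 \left(\left(-13\right) \left(-14\right)\right) 33 = 77 \cdot 182 \cdot 33 = 14014 \cdot 33 = 462462$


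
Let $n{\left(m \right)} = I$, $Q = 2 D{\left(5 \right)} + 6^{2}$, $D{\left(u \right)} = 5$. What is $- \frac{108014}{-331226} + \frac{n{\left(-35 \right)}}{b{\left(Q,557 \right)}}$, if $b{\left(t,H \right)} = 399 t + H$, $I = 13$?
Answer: $\frac{1023479346}{3131907443} \approx 0.32679$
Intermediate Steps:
$Q = 46$ ($Q = 2 \cdot 5 + 6^{2} = 10 + 36 = 46$)
$n{\left(m \right)} = 13$
$b{\left(t,H \right)} = H + 399 t$
$- \frac{108014}{-331226} + \frac{n{\left(-35 \right)}}{b{\left(Q,557 \right)}} = - \frac{108014}{-331226} + \frac{13}{557 + 399 \cdot 46} = \left(-108014\right) \left(- \frac{1}{331226}\right) + \frac{13}{557 + 18354} = \frac{54007}{165613} + \frac{13}{18911} = \frac{1023479346}{3131907443}$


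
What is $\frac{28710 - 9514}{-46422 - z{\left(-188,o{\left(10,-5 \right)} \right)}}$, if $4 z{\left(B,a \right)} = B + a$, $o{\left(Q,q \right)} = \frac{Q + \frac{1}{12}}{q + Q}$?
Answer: $- \frac{4607040}{11130121} \approx -0.41393$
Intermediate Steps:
$o{\left(Q,q \right)} = \frac{\frac{1}{12} + Q}{Q + q}$ ($o{\left(Q,q \right)} = \frac{Q + \frac{1}{12}}{Q + q} = \frac{\frac{1}{12} + Q}{Q + q}$)
$z{\left(B,a \right)} = \frac{B}{4} + \frac{a}{4}$ ($z{\left(B,a \right)} = \frac{B + a}{4} = \frac{B}{4} + \frac{a}{4}$)
$\frac{28710 - 9514}{-46422 - z{\left(-188,o{\left(10,-5 \right)} \right)}} = \frac{28710 - 9514}{-46422 - \left(\frac{1}{4} \left(-188\right) + \frac{\frac{1}{10 - 5} \left(\frac{1}{12} + 10\right)}{4}\right)} = \frac{28710 - 9514}{-46422 - \left(-47 + \frac{\frac{1}{5} \cdot \frac{121}{12}}{4}\right)} = \frac{19196}{-46422 - \left(-47 + \frac{\frac{1}{5} \cdot \frac{121}{12}}{4}\right)} = \frac{19196}{-46422 - \left(-47 + \frac{1}{4} \cdot \frac{121}{60}\right)} = \frac{19196}{-46422 - \left(-47 + \frac{121}{240}\right)} = \frac{19196}{-46422 - - \frac{11159}{240}} = \frac{19196}{-46422 + \frac{11159}{240}} = \frac{19196}{- \frac{11130121}{240}} = 19196 \left(- \frac{240}{11130121}\right) = - \frac{4607040}{11130121}$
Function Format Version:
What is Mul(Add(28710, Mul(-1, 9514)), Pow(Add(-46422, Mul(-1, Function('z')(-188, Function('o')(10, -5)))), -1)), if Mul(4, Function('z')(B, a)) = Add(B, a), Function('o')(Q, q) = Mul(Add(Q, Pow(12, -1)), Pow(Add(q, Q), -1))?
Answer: Rational(-4607040, 11130121) ≈ -0.41393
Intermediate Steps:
Function('o')(Q, q) = Mul(Pow(Add(Q, q), -1), Add(Rational(1, 12), Q)) (Function('o')(Q, q) = Mul(Add(Q, Rational(1, 12)), Pow(Add(Q, q), -1)) = Mul(Add(Rational(1, 12), Q), Pow(Add(Q, q), -1)) = Mul(Pow(Add(Q, q), -1), Add(Rational(1, 12), Q)))
Function('z')(B, a) = Add(Mul(Rational(1, 4), B), Mul(Rational(1, 4), a)) (Function('z')(B, a) = Mul(Rational(1, 4), Add(B, a)) = Add(Mul(Rational(1, 4), B), Mul(Rational(1, 4), a)))
Mul(Add(28710, Mul(-1, 9514)), Pow(Add(-46422, Mul(-1, Function('z')(-188, Function('o')(10, -5)))), -1)) = Mul(Add(28710, Mul(-1, 9514)), Pow(Add(-46422, Mul(-1, Add(Mul(Rational(1, 4), -188), Mul(Rational(1, 4), Mul(Pow(Add(10, -5), -1), Add(Rational(1, 12), 10)))))), -1)) = Mul(Add(28710, -9514), Pow(Add(-46422, Mul(-1, Add(-47, Mul(Rational(1, 4), Mul(Pow(5, -1), Rational(121, 12)))))), -1)) = Mul(19196, Pow(Add(-46422, Mul(-1, Add(-47, Mul(Rational(1, 4), Mul(Rational(1, 5), Rational(121, 12)))))), -1)) = Mul(19196, Pow(Add(-46422, Mul(-1, Add(-47, Mul(Rational(1, 4), Rational(121, 60))))), -1)) = Mul(19196, Pow(Add(-46422, Mul(-1, Add(-47, Rational(121, 240)))), -1)) = Mul(19196, Pow(Add(-46422, Mul(-1, Rational(-11159, 240))), -1)) = Mul(19196, Pow(Add(-46422, Rational(11159, 240)), -1)) = Mul(19196, Pow(Rational(-11130121, 240), -1)) = Mul(19196, Rational(-240, 11130121)) = Rational(-4607040, 11130121)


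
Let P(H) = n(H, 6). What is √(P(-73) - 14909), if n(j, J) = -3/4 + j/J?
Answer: I*√537189/6 ≈ 122.16*I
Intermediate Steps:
n(j, J) = -¾ + j/J (n(j, J) = -3*¼ + j/J = -¾ + j/J)
P(H) = -¾ + H/6
√(P(-73) - 14909) = √((-¾ + (⅙)*(-73)) - 14909) = √((-¾ - 73/6) - 14909) = √(-155/12 - 14909) = √(-179063/12) = I*√537189/6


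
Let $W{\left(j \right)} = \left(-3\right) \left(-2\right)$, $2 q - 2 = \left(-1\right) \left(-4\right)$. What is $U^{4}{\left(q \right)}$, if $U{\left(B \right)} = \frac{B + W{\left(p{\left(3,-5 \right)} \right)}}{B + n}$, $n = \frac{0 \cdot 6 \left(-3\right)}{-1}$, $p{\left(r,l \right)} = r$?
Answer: $81$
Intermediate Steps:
$q = 3$ ($q = 1 + \frac{\left(-1\right) \left(-4\right)}{2} = 1 + \frac{1}{2} \cdot 4 = 1 + 2 = 3$)
$n = 0$ ($n = 0 \left(-3\right) \left(-1\right) = 0 \left(-1\right) = 0$)
$W{\left(j \right)} = 6$
$U{\left(B \right)} = \frac{6 + B}{B}$ ($U{\left(B \right)} = \frac{B + 6}{B + 0} = \frac{6 + B}{B}$)
$U^{4}{\left(q \right)} = \left(\frac{6 + 3}{3}\right)^{4} = \left(\frac{1}{3} \cdot 9\right)^{4} = 3^{4} = 81$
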